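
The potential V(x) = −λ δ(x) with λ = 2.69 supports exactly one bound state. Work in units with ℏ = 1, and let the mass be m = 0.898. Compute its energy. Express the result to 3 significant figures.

For x ≠ 0 the bound state is ψ ∝ e^{−κ|x|}; integrating the TISE across the delta gives the cusp condition 2κ = 2mλ/ℏ², so κ = 2.416.
Then E = −ℏ²κ²/(2m) = −mλ²/(2ℏ²) = -3.249.

E = -3.25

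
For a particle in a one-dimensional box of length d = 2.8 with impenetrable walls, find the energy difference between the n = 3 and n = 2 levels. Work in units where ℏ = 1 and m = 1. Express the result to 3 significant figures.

E_n = n²π²ℏ²/(2md²), so ΔE = (3² − 2²) π²ℏ²/(2md²).
ΔE = 5 × π² / (2 × 1 × 2.8²) = 3.147.

ΔE = 3.15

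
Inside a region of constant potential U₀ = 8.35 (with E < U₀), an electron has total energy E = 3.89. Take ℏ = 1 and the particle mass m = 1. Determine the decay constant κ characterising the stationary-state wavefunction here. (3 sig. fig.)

Since E < U₀ the TISE in this region is ψ'' = κ²ψ with κ = √(2m(U₀ − E))/ℏ.
κ = √(2 × 1 × 4.46) = 2.987.

κ = 2.99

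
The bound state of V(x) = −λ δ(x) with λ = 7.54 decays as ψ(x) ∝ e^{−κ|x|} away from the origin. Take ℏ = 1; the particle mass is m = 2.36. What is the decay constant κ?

κ = 17.8

Integrate −(ℏ²/2m)ψ'' − λδ(x)ψ = Eψ from −ε to +ε: the ψ'' term gives ψ'(0⁺) − ψ'(0⁻) and the δ term gives −(2mλ/ℏ²)ψ(0).
With ψ ∝ e^{−κ|x|} this yields −2κ = −2mλ/ℏ², so κ = mλ/ℏ² = 17.79.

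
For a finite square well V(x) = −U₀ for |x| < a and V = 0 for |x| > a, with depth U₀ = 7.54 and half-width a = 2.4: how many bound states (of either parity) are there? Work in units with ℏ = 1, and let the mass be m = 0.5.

N = 5

The dimensionless depth is z₀ = a√(2mU₀)/ℏ = 2.4 × √(7.540) = 6.590.
The even/odd transcendental equations gain one root per π/2 in z₀, giving N = 1 + ⌊2z₀/π⌋ = 1 + ⌊4.195⌋ = 5.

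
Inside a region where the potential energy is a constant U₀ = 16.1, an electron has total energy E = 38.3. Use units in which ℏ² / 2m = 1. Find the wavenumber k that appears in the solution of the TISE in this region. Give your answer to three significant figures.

k = 4.71

With E > U₀ the solution is oscillatory, ψ ∝ e^{±ikx} with k = √(2m(E − U₀))/ℏ.
k = √(2 × 0.5 × 22.2) = 4.712.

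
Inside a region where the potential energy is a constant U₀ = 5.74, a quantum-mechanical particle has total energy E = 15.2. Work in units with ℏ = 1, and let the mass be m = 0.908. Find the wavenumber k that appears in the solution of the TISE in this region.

k = 4.14

With E > U₀ the solution is oscillatory, ψ ∝ e^{±ikx} with k = √(2m(E − U₀))/ℏ.
k = √(2 × 0.908 × 9.46) = 4.145.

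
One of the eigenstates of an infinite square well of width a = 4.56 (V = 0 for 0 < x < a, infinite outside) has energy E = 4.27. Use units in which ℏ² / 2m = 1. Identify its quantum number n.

n = 3

From E_n = n²π²ℏ²/(2ma²) invert to n = √(2ma²E)/(πℏ).
n = (4.56/π) × √(2 × 0.5 × 4.27) = 2.999 → n = 3.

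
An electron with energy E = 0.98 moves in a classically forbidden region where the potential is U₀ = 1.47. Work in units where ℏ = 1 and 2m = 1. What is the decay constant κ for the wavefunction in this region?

Since E < U₀ the TISE in this region is ψ'' = κ²ψ with κ = √(2m(U₀ − E))/ℏ.
κ = √(2 × 0.5 × 0.49) = 0.7000.

κ = 0.700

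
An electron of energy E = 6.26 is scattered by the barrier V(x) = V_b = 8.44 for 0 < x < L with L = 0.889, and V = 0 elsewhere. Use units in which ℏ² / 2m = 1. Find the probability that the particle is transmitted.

T = 0.205

E < V_b: inside the barrier ψ ∝ e^{±κx} with κ = √(2m(V_b − E))/ℏ = 1.476.
κL = 1.313, sinh(κL) = 1.723.
Matching ψ, ψ′ at both faces gives T = [1 + V_b² sinh²(κL) / (4E(V_b − E))]⁻¹ = 1/4.876 = 0.205.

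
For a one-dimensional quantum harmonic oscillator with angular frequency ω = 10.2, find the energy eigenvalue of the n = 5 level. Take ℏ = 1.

E = 56.1

Using E_n = (n + ½)ℏω: E_5 = 5.5 × 10.2 = 56.10.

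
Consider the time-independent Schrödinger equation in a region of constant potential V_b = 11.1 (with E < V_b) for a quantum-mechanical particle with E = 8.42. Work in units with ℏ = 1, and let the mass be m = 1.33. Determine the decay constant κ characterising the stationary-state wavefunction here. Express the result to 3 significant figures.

κ = 2.67

Since E < V_b the TISE in this region is ψ'' = κ²ψ with κ = √(2m(V_b − E))/ℏ.
κ = √(2 × 1.33 × 2.68) = 2.670.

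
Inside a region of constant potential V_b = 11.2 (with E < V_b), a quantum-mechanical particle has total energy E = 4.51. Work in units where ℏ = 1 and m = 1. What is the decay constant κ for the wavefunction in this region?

κ = 3.66

Since E < V_b the TISE in this region is ψ'' = κ²ψ with κ = √(2m(V_b − E))/ℏ.
κ = √(2 × 1 × 6.69) = 3.658.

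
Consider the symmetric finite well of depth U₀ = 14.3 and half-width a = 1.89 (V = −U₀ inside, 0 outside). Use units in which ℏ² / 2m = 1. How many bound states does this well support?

N = 5

The dimensionless depth is z₀ = a√(2mU₀)/ℏ = 1.89 × √(14.30) = 7.147.
A new bound state (alternating even/odd) appears each time z₀ passes a multiple of π/2, so N = ⌊2z₀/π⌋ + 1 = ⌊4.550⌋ + 1 = 5.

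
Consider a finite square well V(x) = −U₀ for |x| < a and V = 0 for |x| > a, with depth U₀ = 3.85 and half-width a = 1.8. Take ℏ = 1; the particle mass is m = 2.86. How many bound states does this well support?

N = 6

The dimensionless depth is z₀ = a√(2mU₀)/ℏ = 1.8 × √(22.02) = 8.447.
The even/odd transcendental equations gain one root per π/2 in z₀, giving N = 1 + ⌊2z₀/π⌋ = 1 + ⌊5.378⌋ = 6.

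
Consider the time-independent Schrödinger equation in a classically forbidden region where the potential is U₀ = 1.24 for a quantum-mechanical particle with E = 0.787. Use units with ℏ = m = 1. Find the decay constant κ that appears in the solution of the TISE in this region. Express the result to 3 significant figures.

κ = 0.952

Since E < U₀ the TISE in this region is ψ'' = κ²ψ with κ = √(2m(U₀ − E))/ℏ.
κ = √(2 × 1 × 0.453) = 0.9518.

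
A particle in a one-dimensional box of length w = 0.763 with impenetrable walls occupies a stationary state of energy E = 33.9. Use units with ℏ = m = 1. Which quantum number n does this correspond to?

For an infinite well E_n = n²π²ℏ²/(2mw²), so n = (w/πℏ)√(2mE).
n = (0.763/π) × √(2 × 1 × 33.9) = 2.000 → n = 2.

n = 2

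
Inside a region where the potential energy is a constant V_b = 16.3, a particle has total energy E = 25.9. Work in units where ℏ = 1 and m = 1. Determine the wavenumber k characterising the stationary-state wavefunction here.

k = 4.38

With E > V_b the solution is oscillatory, ψ ∝ e^{±ikx} with k = √(2m(E − V_b))/ℏ.
k = √(2 × 1 × 9.6) = 4.382.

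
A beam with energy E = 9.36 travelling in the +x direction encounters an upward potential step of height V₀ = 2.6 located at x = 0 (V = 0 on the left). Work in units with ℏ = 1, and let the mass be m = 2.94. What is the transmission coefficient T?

The wavenumbers are k₁ = √(2mE)/ℏ = 7.419 on the left and k₂ = √(2m(E − V₀))/ℏ = 6.305 on the right.
Continuity of ψ and ψ′ at the step yields the reflection amplitude r = (k₁ − k₂)/(k₁ + k₂) = 0.08118; thus R = |r|² = 0.006590, T = 0.9934.

T = 0.993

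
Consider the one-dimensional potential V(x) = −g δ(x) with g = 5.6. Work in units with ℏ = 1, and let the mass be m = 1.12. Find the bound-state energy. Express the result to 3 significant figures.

For x ≠ 0 the bound state is ψ ∝ e^{−κ|x|}; integrating the TISE across the delta gives the cusp condition 2κ = 2mg/ℏ², so κ = 6.272.
Then E = −ℏ²κ²/(2m) = −mg²/(2ℏ²) = -17.56.

E = -17.6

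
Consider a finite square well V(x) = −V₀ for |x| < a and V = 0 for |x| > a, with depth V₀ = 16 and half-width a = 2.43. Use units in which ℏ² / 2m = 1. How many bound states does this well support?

Define the well-strength parameter z₀ = (a/ℏ)√(2mV₀) = 2.43 × √(2·0.5·16) = 9.720.
A new bound state (alternating even/odd) appears each time z₀ passes a multiple of π/2, so N = ⌊2z₀/π⌋ + 1 = ⌊6.188⌋ + 1 = 7.

N = 7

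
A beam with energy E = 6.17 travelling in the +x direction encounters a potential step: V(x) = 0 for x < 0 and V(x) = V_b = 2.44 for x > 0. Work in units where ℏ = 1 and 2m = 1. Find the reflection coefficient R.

R = 0.0157

The wavenumbers are k₁ = √(2mE)/ℏ = 2.484 on the left and k₂ = √(2m(E − V_b))/ℏ = 1.931 on the right.
Matching ψ and ψ′ at x = 0 gives r = (k₁ − k₂)/(k₁ + k₂), so R = r² = 0.01567 and T = 1 − R = 0.9843.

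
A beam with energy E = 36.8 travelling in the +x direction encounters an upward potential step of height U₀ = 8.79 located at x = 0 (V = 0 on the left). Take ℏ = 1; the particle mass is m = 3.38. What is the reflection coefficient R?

R = 0.00464

On each side the TISE gives plane waves with k = √(2m(E − V))/ℏ: k₁ = √(2·3.38·36.8) = 15.77, k₂ = √(2·3.38·28.01) = 13.76.
Continuity of ψ and ψ′ at the step yields the reflection amplitude r = (k₁ − k₂)/(k₁ + k₂) = 0.06813; thus R = |r|² = 0.004641, T = 0.9954.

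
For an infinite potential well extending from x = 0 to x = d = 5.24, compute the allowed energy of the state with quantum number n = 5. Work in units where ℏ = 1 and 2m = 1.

E = 8.99

Requiring ψ(0) = ψ(d) = 0 quantises k = nπ/d, hence E_n = ℏ²k²/2m = n²π²ℏ²/(2md²).
E_5 = 5² × π² / (2 × 0.5 × 5.24²) = 8.986.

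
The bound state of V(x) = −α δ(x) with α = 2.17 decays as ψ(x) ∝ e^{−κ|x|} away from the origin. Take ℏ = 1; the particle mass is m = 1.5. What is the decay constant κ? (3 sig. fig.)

Integrate −(ℏ²/2m)ψ'' − αδ(x)ψ = Eψ from −ε to +ε: the ψ'' term gives ψ'(0⁺) − ψ'(0⁻) and the δ term gives −(2mα/ℏ²)ψ(0).
With ψ ∝ e^{−κ|x|} this yields −2κ = −2mα/ℏ², so κ = mα/ℏ² = 3.255.

κ = 3.26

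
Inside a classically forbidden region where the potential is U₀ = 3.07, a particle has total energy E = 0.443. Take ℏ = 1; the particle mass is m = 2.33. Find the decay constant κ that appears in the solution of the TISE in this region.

Since E < U₀ the TISE in this region is ψ'' = κ²ψ with κ = √(2m(U₀ − E))/ℏ.
κ = √(2 × 2.33 × 2.627) = 3.499.

κ = 3.50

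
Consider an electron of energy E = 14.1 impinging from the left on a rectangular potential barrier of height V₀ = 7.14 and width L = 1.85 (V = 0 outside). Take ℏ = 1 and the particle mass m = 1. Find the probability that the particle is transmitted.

T = 0.958

Above the barrier the interior wavenumber is k₂ = √(2m(E − V₀))/ℏ = 3.731, giving phase k₂L = 6.902.
Matching at both interfaces gives T⁻¹ = 1 + V₀² sin²(k₂L) / [4E(E − V₀)] = 1.044, hence T = 0.958.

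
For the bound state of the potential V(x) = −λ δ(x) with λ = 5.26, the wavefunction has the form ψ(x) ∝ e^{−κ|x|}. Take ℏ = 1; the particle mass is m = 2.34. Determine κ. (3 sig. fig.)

κ = 12.3

Integrating the TISE across x = 0 gives the cusp condition ψ'(0⁺) − ψ'(0⁻) = −(2mλ/ℏ²)ψ(0).
With ψ ∝ e^{−κ|x|} this yields −2κ = −2mλ/ℏ², so κ = mλ/ℏ² = 12.31.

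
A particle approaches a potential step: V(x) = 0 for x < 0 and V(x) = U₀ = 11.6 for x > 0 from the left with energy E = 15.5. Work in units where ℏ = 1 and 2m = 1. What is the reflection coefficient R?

The wavenumbers are k₁ = √(2mE)/ℏ = 3.937 on the left and k₂ = √(2m(E − U₀))/ℏ = 1.975 on the right.
Matching ψ and ψ′ at x = 0 gives r = (k₁ − k₂)/(k₁ + k₂), so R = r² = 0.1102 and T = 1 − R = 0.8898.

R = 0.110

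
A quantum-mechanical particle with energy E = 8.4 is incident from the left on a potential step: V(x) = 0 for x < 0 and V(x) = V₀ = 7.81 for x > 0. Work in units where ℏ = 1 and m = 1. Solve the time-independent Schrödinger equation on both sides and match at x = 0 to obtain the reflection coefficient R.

On each side the TISE gives plane waves with k = √(2m(E − V))/ℏ: k₁ = √(2·1·8.4) = 4.099, k₂ = √(2·1·0.59) = 1.086.
Continuity of ψ and ψ′ at the step yields the reflection amplitude r = (k₁ − k₂)/(k₁ + k₂) = 0.5810; thus R = |r|² = 0.3376, T = 0.6624.

R = 0.338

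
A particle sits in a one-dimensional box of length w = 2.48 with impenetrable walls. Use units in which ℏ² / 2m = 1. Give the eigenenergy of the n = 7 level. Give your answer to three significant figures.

E = 78.6

Requiring ψ(0) = ψ(w) = 0 quantises k = nπ/w, hence E_n = ℏ²k²/2m = n²π²ℏ²/(2mw²).
E_7 = 7² × π² / (2 × 0.5 × 2.48²) = 78.63.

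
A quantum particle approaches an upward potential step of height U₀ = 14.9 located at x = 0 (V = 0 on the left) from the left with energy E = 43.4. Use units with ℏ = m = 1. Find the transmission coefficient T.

T = 0.989

The wavenumbers are k₁ = √(2mE)/ℏ = 9.317 on the left and k₂ = √(2m(E − U₀))/ℏ = 7.550 on the right.
Matching ψ and ψ′ at x = 0 gives r = (k₁ − k₂)/(k₁ + k₂), so R = r² = 0.01097 and T = 1 − R = 0.9890.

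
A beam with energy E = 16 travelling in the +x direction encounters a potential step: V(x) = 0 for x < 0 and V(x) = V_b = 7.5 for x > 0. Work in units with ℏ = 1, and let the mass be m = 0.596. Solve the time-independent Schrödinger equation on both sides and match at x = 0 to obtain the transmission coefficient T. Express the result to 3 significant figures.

T = 0.975

On each side the TISE gives plane waves with k = √(2m(E − V))/ℏ: k₁ = √(2·0.596·16) = 4.367, k₂ = √(2·0.596·8.5) = 3.183.
Matching ψ and ψ′ at x = 0 gives r = (k₁ − k₂)/(k₁ + k₂), so R = r² = 0.02459 and T = 1 − R = 0.9754.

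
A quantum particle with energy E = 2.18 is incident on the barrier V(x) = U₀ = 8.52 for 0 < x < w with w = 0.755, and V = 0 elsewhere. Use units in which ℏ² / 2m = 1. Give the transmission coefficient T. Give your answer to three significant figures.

T = 0.0664

Since E < U₀ the interior solution is evanescent with decay constant κ = √(2m(U₀ − E))/ℏ = 2.518.
κw = 1.901, sinh(κw) = 3.272.
The exact tunnelling result is T⁻¹ = 1 + U₀² sinh²(κw) / [4E(U₀ − E)] = 15.05, so T = 0.0664.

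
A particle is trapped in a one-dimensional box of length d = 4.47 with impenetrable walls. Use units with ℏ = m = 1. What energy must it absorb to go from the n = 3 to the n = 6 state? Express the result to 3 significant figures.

ΔE = 6.67

E_n = n²π²ℏ²/(2md²), so ΔE = (6² − 3²) π²ℏ²/(2md²).
ΔE = 27 × π² / (2 × 1 × 4.47²) = 6.668.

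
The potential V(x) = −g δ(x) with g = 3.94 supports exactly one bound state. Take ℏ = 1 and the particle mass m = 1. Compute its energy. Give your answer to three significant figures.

The bound state is ψ(x) = √κ e^{−κ|x|}. The derivative jump ψ'(0⁺) − ψ'(0⁻) = −(2mg/ℏ²)ψ(0) fixes κ = mg/ℏ² = 3.940.
Then E = −ℏ²κ²/(2m) = −mg²/(2ℏ²) = -7.762.

E = -7.76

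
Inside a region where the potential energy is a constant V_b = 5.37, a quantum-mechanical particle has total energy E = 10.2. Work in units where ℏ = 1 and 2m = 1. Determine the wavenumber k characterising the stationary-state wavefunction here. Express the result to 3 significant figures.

With E > V_b the solution is oscillatory, ψ ∝ e^{±ikx} with k = √(2m(E − V_b))/ℏ.
k = √(2 × 0.5 × 4.83) = 2.198.

k = 2.20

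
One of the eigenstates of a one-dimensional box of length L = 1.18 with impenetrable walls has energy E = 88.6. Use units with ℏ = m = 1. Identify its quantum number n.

For an infinite well E_n = n²π²ℏ²/(2mL²), so n = (L/πℏ)√(2mE).
n = (1.18/π) × √(2 × 1 × 88.6) = 5.000 → n = 5.

n = 5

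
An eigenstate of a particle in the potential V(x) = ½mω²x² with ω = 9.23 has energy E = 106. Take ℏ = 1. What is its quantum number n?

n = 11

Invert E_n = (n + ½)ℏω: n = E/ℏω − ½ = 10.984, so n = 11.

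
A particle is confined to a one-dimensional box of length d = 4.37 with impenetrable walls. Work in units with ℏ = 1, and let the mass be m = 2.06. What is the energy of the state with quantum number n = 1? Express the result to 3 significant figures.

Requiring ψ(0) = ψ(d) = 0 quantises k = nπ/d, hence E_n = ℏ²k²/2m = n²π²ℏ²/(2md²).
E_1 = 1² × π² / (2 × 2.06 × 4.37²) = 0.1254.

E = 0.125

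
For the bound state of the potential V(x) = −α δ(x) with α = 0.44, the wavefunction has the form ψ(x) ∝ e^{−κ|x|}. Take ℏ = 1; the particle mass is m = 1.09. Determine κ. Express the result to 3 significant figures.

Integrate −(ℏ²/2m)ψ'' − αδ(x)ψ = Eψ from −ε to +ε: the ψ'' term gives ψ'(0⁺) − ψ'(0⁻) and the δ term gives −(2mα/ℏ²)ψ(0).
With ψ ∝ e^{−κ|x|} this yields −2κ = −2mα/ℏ², so κ = mα/ℏ² = 0.4796.

κ = 0.480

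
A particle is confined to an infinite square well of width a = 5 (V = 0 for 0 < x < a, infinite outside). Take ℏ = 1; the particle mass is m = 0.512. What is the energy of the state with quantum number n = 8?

E = 24.7

The infinite-well eigenfunctions ψ_n = √(2/a) sin(nπx/a) vanish at both walls, giving E_n = n²π²ℏ²/(2ma²).
E_8 = 8² × π² / (2 × 0.512 × 5²) = 24.67.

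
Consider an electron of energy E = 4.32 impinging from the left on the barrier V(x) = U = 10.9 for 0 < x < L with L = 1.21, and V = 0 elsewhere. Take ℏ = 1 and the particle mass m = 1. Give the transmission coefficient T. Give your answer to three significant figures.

T = 0.000589

Since E < U the interior solution is evanescent with decay constant κ = √(2m(U − E))/ℏ = 3.628.
κL = 4.389, sinh(κL) = 40.29.
The exact tunnelling result is T⁻¹ = 1 + U² sinh²(κL) / [4E(U − E)] = 1697, so T = 0.000589.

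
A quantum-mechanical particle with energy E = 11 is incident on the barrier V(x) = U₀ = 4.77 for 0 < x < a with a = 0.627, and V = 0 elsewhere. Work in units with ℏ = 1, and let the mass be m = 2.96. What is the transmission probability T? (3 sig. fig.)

E > U₀: inside the barrier k₂ = √(2m(E − U₀))/ℏ = 6.073, k₂a = 3.808.
Matching at both interfaces gives T⁻¹ = 1 + U₀² sin²(k₂a) / [4E(E − U₀)] = 1.032, hence T = 0.969.

T = 0.969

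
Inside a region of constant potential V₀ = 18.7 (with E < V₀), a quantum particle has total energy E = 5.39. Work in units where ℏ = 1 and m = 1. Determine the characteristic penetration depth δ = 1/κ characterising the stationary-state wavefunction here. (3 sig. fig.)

Since E < V₀ the TISE in this region is ψ'' = κ²ψ with κ = √(2m(V₀ − E))/ℏ.
κ = √(2 × 1 × 13.31) = 5.159. The penetration depth is δ = 1/κ = 0.194.

δ = 0.194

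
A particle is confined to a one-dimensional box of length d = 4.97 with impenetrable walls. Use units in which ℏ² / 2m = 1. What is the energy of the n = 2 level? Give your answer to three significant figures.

E = 1.60

Requiring ψ(0) = ψ(d) = 0 quantises k = nπ/d, hence E_n = ℏ²k²/2m = n²π²ℏ²/(2md²).
E_2 = 2² × π² / (2 × 0.5 × 4.97²) = 1.598.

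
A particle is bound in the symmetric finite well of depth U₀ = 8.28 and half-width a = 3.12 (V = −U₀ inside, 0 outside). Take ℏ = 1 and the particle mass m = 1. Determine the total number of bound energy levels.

The dimensionless depth is z₀ = a√(2mU₀)/ℏ = 3.12 × √(16.56) = 12.70.
A new bound state (alternating even/odd) appears each time z₀ passes a multiple of π/2, so N = ⌊2z₀/π⌋ + 1 = ⌊8.083⌋ + 1 = 9.

N = 9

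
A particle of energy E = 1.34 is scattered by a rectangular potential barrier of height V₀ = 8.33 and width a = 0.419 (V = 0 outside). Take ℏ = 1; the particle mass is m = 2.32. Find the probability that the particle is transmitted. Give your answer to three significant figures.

T = 0.0182

E < V₀: inside the barrier ψ ∝ e^{±κx} with κ = √(2m(V₀ − E))/ℏ = 5.695.
κa = 2.386, sinh(κa) = 5.390.
The exact tunnelling result is T⁻¹ = 1 + V₀² sinh²(κa) / [4E(V₀ − E)] = 54.81, so T = 0.0182.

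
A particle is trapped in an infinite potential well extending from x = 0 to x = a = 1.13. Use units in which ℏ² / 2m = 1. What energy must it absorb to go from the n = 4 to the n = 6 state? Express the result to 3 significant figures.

ΔE = 155

E_n = n²π²ℏ²/(2ma²), so ΔE = (6² − 4²) π²ℏ²/(2ma²).
ΔE = 20 × π² / (2 × 0.5 × 1.13²) = 154.6.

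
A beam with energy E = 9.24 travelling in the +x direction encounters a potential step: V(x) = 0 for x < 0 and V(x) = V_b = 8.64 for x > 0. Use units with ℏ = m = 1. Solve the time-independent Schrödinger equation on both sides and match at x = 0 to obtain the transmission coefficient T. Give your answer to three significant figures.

T = 0.647

On each side the TISE gives plane waves with k = √(2m(E − V))/ℏ: k₁ = √(2·1·9.24) = 4.299, k₂ = √(2·1·0.6) = 1.095.
Matching ψ and ψ′ at x = 0 gives r = (k₁ − k₂)/(k₁ + k₂), so R = r² = 0.3527 and T = 1 − R = 0.6473.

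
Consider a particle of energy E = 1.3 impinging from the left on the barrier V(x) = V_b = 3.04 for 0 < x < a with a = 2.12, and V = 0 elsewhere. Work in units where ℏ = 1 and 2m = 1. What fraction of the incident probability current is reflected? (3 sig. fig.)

Since E < V_b the interior solution is evanescent with decay constant κ = √(2m(V_b − E))/ℏ = 1.319.
κa = 2.796, sinh(κa) = 8.163.
Matching ψ, ψ′ at both faces gives T = [1 + V_b² sinh²(κa) / (4E(V_b − E))]⁻¹ = 1/69.06 = 0.0145.
R = 1 − T = 0.986.

R = 0.986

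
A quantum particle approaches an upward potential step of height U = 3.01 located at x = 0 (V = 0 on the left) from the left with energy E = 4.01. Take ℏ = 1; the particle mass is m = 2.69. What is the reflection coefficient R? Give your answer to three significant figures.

R = 0.111

On each side the TISE gives plane waves with k = √(2m(E − V))/ℏ: k₁ = √(2·2.69·4.01) = 4.645, k₂ = √(2·2.69·1) = 2.319.
Matching ψ and ψ′ at x = 0 gives r = (k₁ − k₂)/(k₁ + k₂), so R = r² = 0.1115 and T = 1 − R = 0.8885.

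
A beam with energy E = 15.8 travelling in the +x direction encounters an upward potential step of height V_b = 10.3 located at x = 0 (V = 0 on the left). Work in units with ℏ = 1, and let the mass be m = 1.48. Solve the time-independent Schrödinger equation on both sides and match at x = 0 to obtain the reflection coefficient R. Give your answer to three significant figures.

R = 0.0665

The wavenumbers are k₁ = √(2mE)/ℏ = 6.839 on the left and k₂ = √(2m(E − V_b))/ℏ = 4.035 on the right.
Matching ψ and ψ′ at x = 0 gives r = (k₁ − k₂)/(k₁ + k₂), so R = r² = 0.06649 and T = 1 − R = 0.9335.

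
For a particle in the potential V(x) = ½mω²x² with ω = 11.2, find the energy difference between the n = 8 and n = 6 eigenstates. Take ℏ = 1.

ΔE = 22.4

E_n = ℏω(n + ½), so ΔE = (8 − 6) ℏω = 2 × 11.2 = 22.40.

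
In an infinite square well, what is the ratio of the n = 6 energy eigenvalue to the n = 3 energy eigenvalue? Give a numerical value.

4

E_n = n²π²ℏ²/(2mL²) so the ratio is n₂²/n₁² = 36/9 = 4.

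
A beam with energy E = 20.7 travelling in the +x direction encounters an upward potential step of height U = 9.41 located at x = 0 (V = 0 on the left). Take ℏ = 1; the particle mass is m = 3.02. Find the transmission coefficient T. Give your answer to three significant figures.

T = 0.977

The wavenumbers are k₁ = √(2mE)/ℏ = 11.18 on the left and k₂ = √(2m(E − U))/ℏ = 8.258 on the right.
Continuity of ψ and ψ′ at the step yields the reflection amplitude r = (k₁ − k₂)/(k₁ + k₂) = 0.1504; thus R = |r|² = 0.02262, T = 0.9774.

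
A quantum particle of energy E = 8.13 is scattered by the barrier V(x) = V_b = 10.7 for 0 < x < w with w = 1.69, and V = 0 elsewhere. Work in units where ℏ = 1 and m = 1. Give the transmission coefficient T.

E < V_b: inside the barrier ψ ∝ e^{±κx} with κ = √(2m(V_b − E))/ℏ = 2.267.
κw = 3.831, sinh(κw) = 23.05.
The exact tunnelling result is T⁻¹ = 1 + V_b² sinh²(κw) / [4E(V_b − E)] = 729.1, so T = 0.00137.

T = 0.00137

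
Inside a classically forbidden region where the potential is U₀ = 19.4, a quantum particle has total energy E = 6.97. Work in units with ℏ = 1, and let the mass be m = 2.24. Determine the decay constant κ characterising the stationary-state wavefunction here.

κ = 7.46

Since E < U₀ the TISE in this region is ψ'' = κ²ψ with κ = √(2m(U₀ − E))/ℏ.
κ = √(2 × 2.24 × 12.43) = 7.462.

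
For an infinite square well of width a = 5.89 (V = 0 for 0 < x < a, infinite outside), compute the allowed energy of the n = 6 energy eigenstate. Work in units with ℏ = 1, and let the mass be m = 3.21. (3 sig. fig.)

The infinite-well eigenfunctions ψ_n = √(2/a) sin(nπx/a) vanish at both walls, giving E_n = n²π²ℏ²/(2ma²).
E_6 = 6² × π² / (2 × 3.21 × 5.89²) = 1.595.

E = 1.60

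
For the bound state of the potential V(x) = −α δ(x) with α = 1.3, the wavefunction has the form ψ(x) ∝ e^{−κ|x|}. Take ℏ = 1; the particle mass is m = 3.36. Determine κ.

κ = 4.37

Integrate −(ℏ²/2m)ψ'' − αδ(x)ψ = Eψ from −ε to +ε: the ψ'' term gives ψ'(0⁺) − ψ'(0⁻) and the δ term gives −(2mα/ℏ²)ψ(0).
With ψ ∝ e^{−κ|x|} this yields −2κ = −2mα/ℏ², so κ = mα/ℏ² = 4.368.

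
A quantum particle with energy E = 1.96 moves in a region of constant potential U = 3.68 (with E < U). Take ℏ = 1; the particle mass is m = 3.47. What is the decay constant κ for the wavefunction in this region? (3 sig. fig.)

Since E < U the TISE in this region is ψ'' = κ²ψ with κ = √(2m(U − E))/ℏ.
κ = √(2 × 3.47 × 1.72) = 3.455.

κ = 3.45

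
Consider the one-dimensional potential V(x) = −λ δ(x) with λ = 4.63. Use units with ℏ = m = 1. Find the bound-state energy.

For x ≠ 0 the bound state is ψ ∝ e^{−κ|x|}; integrating the TISE across the delta gives the cusp condition 2κ = 2mλ/ℏ², so κ = 4.630.
Then E = −ℏ²κ²/(2m) = −mλ²/(2ℏ²) = -10.72.

E = -10.7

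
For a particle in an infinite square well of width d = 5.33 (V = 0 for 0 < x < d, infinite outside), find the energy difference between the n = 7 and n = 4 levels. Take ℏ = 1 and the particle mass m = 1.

ΔE = 5.73

E_n = n²π²ℏ²/(2md²), so ΔE = (7² − 4²) π²ℏ²/(2md²).
ΔE = 33 × π² / (2 × 1 × 5.33²) = 5.732.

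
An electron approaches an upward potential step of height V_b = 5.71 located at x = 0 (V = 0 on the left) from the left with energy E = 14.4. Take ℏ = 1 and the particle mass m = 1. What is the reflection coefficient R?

On each side the TISE gives plane waves with k = √(2m(E − V))/ℏ: k₁ = √(2·1·14.4) = 5.367, k₂ = √(2·1·8.69) = 4.169.
Matching ψ and ψ′ at x = 0 gives r = (k₁ − k₂)/(k₁ + k₂), so R = r² = 0.01577 and T = 1 − R = 0.9842.

R = 0.0158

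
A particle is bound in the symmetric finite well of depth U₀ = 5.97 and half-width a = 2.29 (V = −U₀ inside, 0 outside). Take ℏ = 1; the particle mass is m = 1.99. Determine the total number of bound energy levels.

N = 8

Define the well-strength parameter z₀ = (a/ℏ)√(2mU₀) = 2.29 × √(2·1.99·5.97) = 11.16.
The even/odd transcendental equations gain one root per π/2 in z₀, giving N = 1 + ⌊2z₀/π⌋ = 1 + ⌊7.106⌋ = 8.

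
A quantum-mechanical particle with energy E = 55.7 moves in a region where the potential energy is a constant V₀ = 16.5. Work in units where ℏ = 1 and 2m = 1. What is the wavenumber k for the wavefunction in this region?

k = 6.26

With E > V₀ the solution is oscillatory, ψ ∝ e^{±ikx} with k = √(2m(E − V₀))/ℏ.
k = √(2 × 0.5 × 39.2) = 6.261.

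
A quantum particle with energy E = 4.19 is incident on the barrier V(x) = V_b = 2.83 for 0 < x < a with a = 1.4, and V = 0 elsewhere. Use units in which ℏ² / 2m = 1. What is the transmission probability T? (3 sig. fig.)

E > V_b: inside the barrier k₂ = √(2m(E − V_b))/ℏ = 1.166, k₂a = 1.633.
T = [1 + V_b² sin²(k₂a) / (4E(E − V_b))]⁻¹ = 1/1.350 = 0.741.

T = 0.741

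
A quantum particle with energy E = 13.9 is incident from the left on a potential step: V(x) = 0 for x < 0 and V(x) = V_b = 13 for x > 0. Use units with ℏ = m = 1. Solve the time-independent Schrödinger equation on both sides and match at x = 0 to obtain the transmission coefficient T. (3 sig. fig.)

T = 0.647

On each side the TISE gives plane waves with k = √(2m(E − V))/ℏ: k₁ = √(2·1·13.9) = 5.273, k₂ = √(2·1·0.9) = 1.342.
Matching ψ and ψ′ at x = 0 gives r = (k₁ − k₂)/(k₁ + k₂), so R = r² = 0.3532 and T = 1 − R = 0.6468.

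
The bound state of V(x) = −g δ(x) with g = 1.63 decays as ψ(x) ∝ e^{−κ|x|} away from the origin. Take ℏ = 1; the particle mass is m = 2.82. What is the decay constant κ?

Integrate −(ℏ²/2m)ψ'' − gδ(x)ψ = Eψ from −ε to +ε: the ψ'' term gives ψ'(0⁺) − ψ'(0⁻) and the δ term gives −(2mg/ℏ²)ψ(0).
With ψ ∝ e^{−κ|x|} this yields −2κ = −2mg/ℏ², so κ = mg/ℏ² = 4.597.

κ = 4.60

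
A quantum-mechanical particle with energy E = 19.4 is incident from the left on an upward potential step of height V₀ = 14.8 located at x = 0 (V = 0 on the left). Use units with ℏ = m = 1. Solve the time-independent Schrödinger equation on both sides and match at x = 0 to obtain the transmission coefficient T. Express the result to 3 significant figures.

The wavenumbers are k₁ = √(2mE)/ℏ = 6.229 on the left and k₂ = √(2m(E − V₀))/ℏ = 3.033 on the right.
Matching ψ and ψ′ at x = 0 gives r = (k₁ − k₂)/(k₁ + k₂), so R = r² = 0.1191 and T = 1 − R = 0.8809.

T = 0.881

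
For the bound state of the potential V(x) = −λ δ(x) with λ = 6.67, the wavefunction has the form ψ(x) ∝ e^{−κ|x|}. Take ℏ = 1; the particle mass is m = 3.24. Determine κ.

Integrating the TISE across x = 0 gives the cusp condition ψ'(0⁺) − ψ'(0⁻) = −(2mλ/ℏ²)ψ(0).
With ψ ∝ e^{−κ|x|} this yields −2κ = −2mλ/ℏ², so κ = mλ/ℏ² = 21.61.

κ = 21.6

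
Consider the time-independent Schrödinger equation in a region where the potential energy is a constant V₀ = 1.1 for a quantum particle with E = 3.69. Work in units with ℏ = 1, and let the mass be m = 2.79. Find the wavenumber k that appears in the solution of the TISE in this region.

With E > V₀ the solution is oscillatory, ψ ∝ e^{±ikx} with k = √(2m(E − V₀))/ℏ.
k = √(2 × 2.79 × 2.59) = 3.802.

k = 3.80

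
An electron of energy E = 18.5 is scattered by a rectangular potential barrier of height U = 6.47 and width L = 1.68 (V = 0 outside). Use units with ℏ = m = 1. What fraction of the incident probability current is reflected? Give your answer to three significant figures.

R = 0.0388

Above the barrier the interior wavenumber is k₂ = √(2m(E − U))/ℏ = 4.905, giving phase k₂L = 8.241.
Matching at both interfaces gives T⁻¹ = 1 + U² sin²(k₂L) / [4E(E − U)] = 1.040, hence T = 0.961.
R = 1 − T = 0.0388.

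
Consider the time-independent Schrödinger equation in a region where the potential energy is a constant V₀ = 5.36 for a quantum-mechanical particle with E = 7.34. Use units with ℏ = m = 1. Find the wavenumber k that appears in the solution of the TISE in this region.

k = 1.99

With E > V₀ the solution is oscillatory, ψ ∝ e^{±ikx} with k = √(2m(E − V₀))/ℏ.
k = √(2 × 1 × 1.98) = 1.990.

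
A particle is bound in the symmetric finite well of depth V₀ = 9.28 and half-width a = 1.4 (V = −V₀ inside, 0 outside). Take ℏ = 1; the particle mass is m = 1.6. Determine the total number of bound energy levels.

Define the well-strength parameter z₀ = (a/ℏ)√(2mV₀) = 1.4 × √(2·1.6·9.28) = 7.629.
A new bound state (alternating even/odd) appears each time z₀ passes a multiple of π/2, so N = ⌊2z₀/π⌋ + 1 = ⌊4.857⌋ + 1 = 5.

N = 5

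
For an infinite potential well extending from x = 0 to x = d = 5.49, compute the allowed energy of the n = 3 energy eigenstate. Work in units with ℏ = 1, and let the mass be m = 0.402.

E = 3.67

Requiring ψ(0) = ψ(d) = 0 quantises k = nπ/d, hence E_n = ℏ²k²/2m = n²π²ℏ²/(2md²).
E_3 = 3² × π² / (2 × 0.402 × 5.49²) = 3.666.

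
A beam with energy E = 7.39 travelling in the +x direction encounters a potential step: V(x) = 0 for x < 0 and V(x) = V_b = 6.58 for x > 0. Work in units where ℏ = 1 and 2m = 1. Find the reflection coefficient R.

The wavenumbers are k₁ = √(2mE)/ℏ = 2.718 on the left and k₂ = √(2m(E − V_b))/ℏ = 0.9000 on the right.
Matching ψ and ψ′ at x = 0 gives r = (k₁ − k₂)/(k₁ + k₂), so R = r² = 0.2526 and T = 1 − R = 0.7474.

R = 0.253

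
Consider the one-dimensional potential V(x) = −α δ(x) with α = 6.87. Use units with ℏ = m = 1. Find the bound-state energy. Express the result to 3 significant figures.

For x ≠ 0 the bound state is ψ ∝ e^{−κ|x|}; integrating the TISE across the delta gives the cusp condition 2κ = 2mα/ℏ², so κ = 6.870.
Then E = −ℏ²κ²/(2m) = −mα²/(2ℏ²) = -23.60.

E = -23.6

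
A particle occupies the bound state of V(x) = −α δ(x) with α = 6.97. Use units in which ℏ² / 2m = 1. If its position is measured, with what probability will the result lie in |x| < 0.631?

The normalised bound state is ψ = √κ e^{−κ|x|} with κ = mα/ℏ² = 3.485.
P(|x| < d) = ∫_{−d}^{d} κ e^{−2κ|x|} dx = 1 − e^{−2κd} = 1 − e^{−4.398} = 0.9877.

P = 0.988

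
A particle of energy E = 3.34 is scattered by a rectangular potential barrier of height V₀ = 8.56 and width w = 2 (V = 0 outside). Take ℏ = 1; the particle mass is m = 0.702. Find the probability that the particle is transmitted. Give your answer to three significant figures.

T = 0.0000755

Since E < V₀ the interior solution is evanescent with decay constant κ = √(2m(V₀ − E))/ℏ = 2.707.
κw = 5.414, sinh(κw) = 112.3.
The exact tunnelling result is T⁻¹ = 1 + V₀² sinh²(κw) / [4E(V₀ − E)] = 13250, so T = 0.0000755.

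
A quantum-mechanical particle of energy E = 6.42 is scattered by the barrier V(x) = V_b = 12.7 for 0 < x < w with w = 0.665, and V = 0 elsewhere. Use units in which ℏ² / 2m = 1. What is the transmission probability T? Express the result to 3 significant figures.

E < V_b: inside the barrier ψ ∝ e^{±κx} with κ = √(2m(V_b − E))/ℏ = 2.506.
κw = 1.666, sinh(κw) = 2.552.
The exact tunnelling result is T⁻¹ = 1 + V_b² sinh²(κw) / [4E(V_b − E)] = 7.515, so T = 0.133.

T = 0.133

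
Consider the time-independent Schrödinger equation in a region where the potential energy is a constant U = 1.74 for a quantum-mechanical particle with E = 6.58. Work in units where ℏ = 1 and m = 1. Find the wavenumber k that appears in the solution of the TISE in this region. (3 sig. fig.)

With E > U the solution is oscillatory, ψ ∝ e^{±ikx} with k = √(2m(E − U))/ℏ.
k = √(2 × 1 × 4.84) = 3.111.

k = 3.11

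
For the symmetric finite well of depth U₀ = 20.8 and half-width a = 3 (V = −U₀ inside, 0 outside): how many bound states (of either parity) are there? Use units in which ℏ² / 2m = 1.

The dimensionless depth is z₀ = a√(2mU₀)/ℏ = 3 × √(20.80) = 13.68.
A new bound state (alternating even/odd) appears each time z₀ passes a multiple of π/2, so N = ⌊2z₀/π⌋ + 1 = ⌊8.710⌋ + 1 = 9.

N = 9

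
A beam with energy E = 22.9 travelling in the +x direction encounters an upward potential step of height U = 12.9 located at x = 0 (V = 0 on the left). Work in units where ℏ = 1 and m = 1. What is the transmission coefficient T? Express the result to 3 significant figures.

T = 0.958

The wavenumbers are k₁ = √(2mE)/ℏ = 6.768 on the left and k₂ = √(2m(E − U))/ℏ = 4.472 on the right.
Matching ψ and ψ′ at x = 0 gives r = (k₁ − k₂)/(k₁ + k₂), so R = r² = 0.04171 and T = 1 − R = 0.9583.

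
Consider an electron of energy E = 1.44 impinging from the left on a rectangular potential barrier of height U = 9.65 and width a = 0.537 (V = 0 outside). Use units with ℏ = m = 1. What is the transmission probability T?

T = 0.0261

E < U: inside the barrier ψ ∝ e^{±κx} with κ = √(2m(U − E))/ℏ = 4.052.
κa = 2.176, sinh(κa) = 4.349.
The exact tunnelling result is T⁻¹ = 1 + U² sinh²(κa) / [4E(U − E)] = 38.24, so T = 0.0261.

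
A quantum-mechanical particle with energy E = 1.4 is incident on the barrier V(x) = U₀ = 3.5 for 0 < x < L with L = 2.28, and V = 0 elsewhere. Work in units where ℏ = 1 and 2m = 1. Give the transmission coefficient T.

T = 0.00517

E < U₀: inside the barrier ψ ∝ e^{±κx} with κ = √(2m(U₀ − E))/ℏ = 1.449.
κL = 3.304, sinh(κL) = 13.59.
The exact tunnelling result is T⁻¹ = 1 + U₀² sinh²(κL) / [4E(U₀ − E)] = 193.5, so T = 0.00517.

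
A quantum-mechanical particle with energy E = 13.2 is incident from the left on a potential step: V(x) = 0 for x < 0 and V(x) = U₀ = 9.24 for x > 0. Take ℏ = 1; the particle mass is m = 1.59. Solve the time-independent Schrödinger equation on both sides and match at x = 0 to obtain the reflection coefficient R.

R = 0.0854

On each side the TISE gives plane waves with k = √(2m(E − V))/ℏ: k₁ = √(2·1.59·13.2) = 6.479, k₂ = √(2·1.59·3.96) = 3.549.
Continuity of ψ and ψ′ at the step yields the reflection amplitude r = (k₁ − k₂)/(k₁ + k₂) = 0.2922; thus R = |r|² = 0.08539, T = 0.9146.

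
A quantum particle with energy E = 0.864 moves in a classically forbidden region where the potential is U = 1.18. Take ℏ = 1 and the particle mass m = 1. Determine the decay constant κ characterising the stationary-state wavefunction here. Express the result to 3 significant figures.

κ = 0.795

Since E < U the TISE in this region is ψ'' = κ²ψ with κ = √(2m(U − E))/ℏ.
κ = √(2 × 1 × 0.316) = 0.7950.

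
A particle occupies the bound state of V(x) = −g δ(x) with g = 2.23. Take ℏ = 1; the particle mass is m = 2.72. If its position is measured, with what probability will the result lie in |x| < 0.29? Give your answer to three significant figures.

The normalised bound state is ψ = √κ e^{−κ|x|} with κ = mg/ℏ² = 6.066.
P(|x| < d) = ∫_{−d}^{d} κ e^{−2κ|x|} dx = 1 − e^{−2κd} = 1 − e^{−3.518} = 0.9703.

P = 0.970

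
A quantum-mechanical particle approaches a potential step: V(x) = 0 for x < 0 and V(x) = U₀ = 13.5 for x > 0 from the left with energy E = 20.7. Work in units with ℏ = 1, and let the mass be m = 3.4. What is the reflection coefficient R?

R = 0.0666

On each side the TISE gives plane waves with k = √(2m(E − V))/ℏ: k₁ = √(2·3.4·20.7) = 11.86, k₂ = √(2·3.4·7.2) = 6.997.
Continuity of ψ and ψ′ at the step yields the reflection amplitude r = (k₁ − k₂)/(k₁ + k₂) = 0.2580; thus R = |r|² = 0.06659, T = 0.9334.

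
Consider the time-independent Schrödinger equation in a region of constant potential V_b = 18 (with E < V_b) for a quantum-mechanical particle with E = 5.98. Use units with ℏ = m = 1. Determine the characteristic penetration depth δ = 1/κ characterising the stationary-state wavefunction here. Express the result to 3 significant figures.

Since E < V_b the TISE in this region is ψ'' = κ²ψ with κ = √(2m(V_b − E))/ℏ.
κ = √(2 × 1 × 12.02) = 4.903. The penetration depth is δ = 1/κ = 0.204.

δ = 0.204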